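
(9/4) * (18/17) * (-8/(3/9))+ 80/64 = -3803/68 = -55.93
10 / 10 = 1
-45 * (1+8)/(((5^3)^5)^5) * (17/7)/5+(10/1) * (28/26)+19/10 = 61034017805592678806991813189597451128065586090087854823/4817499887508833178451084222615463659167289733886718750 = 12.67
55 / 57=0.96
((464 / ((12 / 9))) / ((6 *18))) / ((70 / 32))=464 / 315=1.47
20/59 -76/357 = 0.13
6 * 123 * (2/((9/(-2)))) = -328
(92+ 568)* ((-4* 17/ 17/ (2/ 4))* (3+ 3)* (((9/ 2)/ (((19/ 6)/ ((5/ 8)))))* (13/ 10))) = -694980/ 19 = -36577.89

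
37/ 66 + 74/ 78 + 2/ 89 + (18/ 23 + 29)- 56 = -43355953/ 1756326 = -24.69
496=496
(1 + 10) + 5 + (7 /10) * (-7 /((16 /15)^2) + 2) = 13.09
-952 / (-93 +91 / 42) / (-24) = -238 / 545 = -0.44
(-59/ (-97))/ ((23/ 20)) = 1180/ 2231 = 0.53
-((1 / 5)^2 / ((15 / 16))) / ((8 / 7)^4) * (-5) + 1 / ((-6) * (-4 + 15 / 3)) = -0.04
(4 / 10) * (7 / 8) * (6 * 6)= 63 / 5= 12.60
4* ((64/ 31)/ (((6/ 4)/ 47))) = 24064/ 93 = 258.75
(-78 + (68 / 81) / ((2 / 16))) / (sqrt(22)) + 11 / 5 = 11 / 5-2887 * sqrt(22) / 891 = -13.00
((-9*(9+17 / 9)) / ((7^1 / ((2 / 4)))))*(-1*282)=1974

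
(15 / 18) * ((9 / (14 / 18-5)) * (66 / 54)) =-165 / 76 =-2.17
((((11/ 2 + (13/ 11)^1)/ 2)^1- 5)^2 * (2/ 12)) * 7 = 3.21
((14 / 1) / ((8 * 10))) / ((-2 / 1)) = -7 / 80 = -0.09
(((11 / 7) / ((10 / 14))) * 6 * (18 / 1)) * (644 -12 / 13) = 1986336 / 13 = 152795.08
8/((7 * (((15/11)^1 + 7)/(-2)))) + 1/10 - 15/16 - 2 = -40067/12880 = -3.11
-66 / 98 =-33 / 49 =-0.67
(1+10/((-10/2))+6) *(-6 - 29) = -175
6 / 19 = 0.32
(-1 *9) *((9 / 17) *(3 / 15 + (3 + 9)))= -4941 / 85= -58.13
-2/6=-1/3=-0.33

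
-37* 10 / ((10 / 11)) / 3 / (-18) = 407 / 54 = 7.54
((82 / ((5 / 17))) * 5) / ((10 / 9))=6273 / 5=1254.60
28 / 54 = 14 / 27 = 0.52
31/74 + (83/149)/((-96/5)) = 206357/529248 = 0.39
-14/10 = -7/5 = -1.40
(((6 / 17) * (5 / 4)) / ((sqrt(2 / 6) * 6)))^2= 75 / 4624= 0.02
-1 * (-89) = 89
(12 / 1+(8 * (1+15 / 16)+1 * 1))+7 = 71 / 2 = 35.50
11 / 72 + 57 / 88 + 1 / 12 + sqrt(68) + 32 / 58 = 8243 / 5742 + 2*sqrt(17) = 9.68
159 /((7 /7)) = 159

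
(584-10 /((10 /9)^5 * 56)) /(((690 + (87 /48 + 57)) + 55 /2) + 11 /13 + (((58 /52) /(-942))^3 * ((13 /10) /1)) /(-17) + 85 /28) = 98156892310970817753 /131156308740568105375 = 0.75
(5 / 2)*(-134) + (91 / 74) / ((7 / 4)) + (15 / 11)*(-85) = -183234 / 407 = -450.21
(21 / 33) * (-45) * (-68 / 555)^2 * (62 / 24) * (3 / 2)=-125426 / 75295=-1.67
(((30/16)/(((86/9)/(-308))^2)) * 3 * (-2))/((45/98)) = -47064402/1849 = -25453.98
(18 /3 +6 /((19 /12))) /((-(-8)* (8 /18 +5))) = 837 /3724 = 0.22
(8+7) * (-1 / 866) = -15 / 866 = -0.02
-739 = -739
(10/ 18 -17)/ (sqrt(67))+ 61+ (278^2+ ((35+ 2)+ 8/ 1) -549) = 76841 -148 * sqrt(67)/ 603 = 76838.99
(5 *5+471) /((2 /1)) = 248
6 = 6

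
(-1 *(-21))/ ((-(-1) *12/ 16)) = 28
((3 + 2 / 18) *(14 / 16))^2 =2401 / 324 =7.41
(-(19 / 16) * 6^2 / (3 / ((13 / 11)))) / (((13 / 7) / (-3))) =1197 / 44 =27.20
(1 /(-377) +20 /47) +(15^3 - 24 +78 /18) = 178381933 /53157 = 3355.76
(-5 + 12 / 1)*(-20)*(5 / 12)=-175 / 3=-58.33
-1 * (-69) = 69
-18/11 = -1.64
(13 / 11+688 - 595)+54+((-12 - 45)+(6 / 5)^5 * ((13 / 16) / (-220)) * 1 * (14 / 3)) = 91.14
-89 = -89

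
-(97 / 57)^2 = -9409 / 3249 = -2.90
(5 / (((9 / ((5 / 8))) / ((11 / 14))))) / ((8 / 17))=4675 / 8064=0.58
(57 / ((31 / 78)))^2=19766916 / 961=20569.11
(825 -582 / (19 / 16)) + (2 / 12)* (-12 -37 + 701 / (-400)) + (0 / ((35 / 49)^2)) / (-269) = 4961827 / 15200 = 326.44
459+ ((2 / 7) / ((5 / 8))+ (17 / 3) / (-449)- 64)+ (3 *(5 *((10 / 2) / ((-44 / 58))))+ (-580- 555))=-869599921 / 1037190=-838.42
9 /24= 3 /8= 0.38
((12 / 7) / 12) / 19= 1 / 133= 0.01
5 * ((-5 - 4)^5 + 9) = -295200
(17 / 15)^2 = 289 / 225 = 1.28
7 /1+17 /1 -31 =-7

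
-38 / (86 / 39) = -741 / 43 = -17.23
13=13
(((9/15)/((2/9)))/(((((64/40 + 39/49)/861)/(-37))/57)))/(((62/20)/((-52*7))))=4372310173140/18197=240276428.70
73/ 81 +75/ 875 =0.99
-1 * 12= -12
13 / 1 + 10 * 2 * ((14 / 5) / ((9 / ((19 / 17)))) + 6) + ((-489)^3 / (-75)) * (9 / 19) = 53681118746 / 72675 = 738646.28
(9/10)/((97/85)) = 153/194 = 0.79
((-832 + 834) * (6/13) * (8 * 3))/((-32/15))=-135/13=-10.38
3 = 3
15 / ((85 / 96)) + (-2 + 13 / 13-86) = -1191 / 17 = -70.06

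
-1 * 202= -202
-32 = -32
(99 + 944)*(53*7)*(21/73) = 8126013/73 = 111315.25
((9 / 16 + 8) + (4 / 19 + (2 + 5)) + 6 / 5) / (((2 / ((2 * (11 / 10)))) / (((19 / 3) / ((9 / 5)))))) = 283789 / 4320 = 65.69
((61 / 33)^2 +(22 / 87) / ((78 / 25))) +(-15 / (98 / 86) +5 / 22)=-379732219 / 40234194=-9.44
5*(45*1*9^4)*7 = 10333575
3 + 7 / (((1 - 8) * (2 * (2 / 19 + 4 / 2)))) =221 / 80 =2.76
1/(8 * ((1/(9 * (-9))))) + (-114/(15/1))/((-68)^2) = -14633/1445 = -10.13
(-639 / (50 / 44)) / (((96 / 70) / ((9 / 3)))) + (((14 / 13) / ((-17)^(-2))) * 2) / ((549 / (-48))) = -122232817 / 95160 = -1284.50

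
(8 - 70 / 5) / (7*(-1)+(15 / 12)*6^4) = -6 / 1613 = -0.00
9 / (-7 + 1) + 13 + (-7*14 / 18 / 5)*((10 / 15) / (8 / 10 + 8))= 3391 / 297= 11.42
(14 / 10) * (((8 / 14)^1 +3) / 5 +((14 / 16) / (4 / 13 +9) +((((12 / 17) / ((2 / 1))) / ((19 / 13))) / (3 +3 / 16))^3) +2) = 630184234131611 / 160261679026328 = 3.93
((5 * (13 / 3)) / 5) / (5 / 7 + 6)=91 / 141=0.65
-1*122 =-122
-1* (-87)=87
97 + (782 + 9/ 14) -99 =10929/ 14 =780.64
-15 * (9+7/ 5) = -156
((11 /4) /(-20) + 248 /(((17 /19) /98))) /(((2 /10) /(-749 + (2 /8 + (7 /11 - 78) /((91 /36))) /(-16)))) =-101468350.18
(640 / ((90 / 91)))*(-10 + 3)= -40768 / 9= -4529.78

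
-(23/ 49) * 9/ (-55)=207/ 2695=0.08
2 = 2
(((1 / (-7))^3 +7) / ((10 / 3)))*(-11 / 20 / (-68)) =99 / 5831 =0.02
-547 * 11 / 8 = -6017 / 8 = -752.12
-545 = -545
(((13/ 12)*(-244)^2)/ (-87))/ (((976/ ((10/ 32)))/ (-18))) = 3965/ 928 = 4.27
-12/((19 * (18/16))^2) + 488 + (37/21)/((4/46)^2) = 196768517/272916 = 720.99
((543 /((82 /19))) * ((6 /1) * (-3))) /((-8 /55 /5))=25534575 /328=77849.31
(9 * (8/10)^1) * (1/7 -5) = -1224/35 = -34.97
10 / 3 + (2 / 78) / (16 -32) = 693 / 208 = 3.33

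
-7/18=-0.39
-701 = -701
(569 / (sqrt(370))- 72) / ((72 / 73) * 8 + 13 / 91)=-5.28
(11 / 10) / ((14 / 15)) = 33 / 28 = 1.18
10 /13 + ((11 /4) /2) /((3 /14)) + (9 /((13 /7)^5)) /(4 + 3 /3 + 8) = 418034609 /57921708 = 7.22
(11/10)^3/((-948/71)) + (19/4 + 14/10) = 5735699/948000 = 6.05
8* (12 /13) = 96 /13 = 7.38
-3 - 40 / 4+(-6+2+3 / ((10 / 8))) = -73 / 5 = -14.60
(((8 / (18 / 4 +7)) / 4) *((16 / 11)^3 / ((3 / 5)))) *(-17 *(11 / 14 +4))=-46653440 / 642873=-72.57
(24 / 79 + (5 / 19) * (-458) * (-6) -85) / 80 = 958331 / 120080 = 7.98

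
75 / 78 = 25 / 26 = 0.96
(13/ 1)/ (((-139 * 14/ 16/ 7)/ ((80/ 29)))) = -8320/ 4031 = -2.06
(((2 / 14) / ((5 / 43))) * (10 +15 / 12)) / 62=387 / 1736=0.22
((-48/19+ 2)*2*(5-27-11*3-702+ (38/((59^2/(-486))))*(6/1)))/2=27459250/66139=415.17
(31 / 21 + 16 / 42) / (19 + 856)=13 / 6125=0.00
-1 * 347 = -347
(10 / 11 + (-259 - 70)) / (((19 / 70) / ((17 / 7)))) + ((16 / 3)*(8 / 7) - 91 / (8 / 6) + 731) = -39794273 / 17556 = -2266.71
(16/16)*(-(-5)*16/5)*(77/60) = 308/15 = 20.53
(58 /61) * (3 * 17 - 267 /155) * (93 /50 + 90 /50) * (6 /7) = 3987036 /27125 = 146.99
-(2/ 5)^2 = -4/ 25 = -0.16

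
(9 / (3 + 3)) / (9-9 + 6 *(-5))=-0.05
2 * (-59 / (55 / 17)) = -2006 / 55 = -36.47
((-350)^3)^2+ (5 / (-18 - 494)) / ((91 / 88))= 10706058999999999945 / 5824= 1838265624999999.99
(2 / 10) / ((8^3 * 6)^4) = 1 / 445302209249280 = 0.00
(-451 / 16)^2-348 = 114313 / 256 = 446.54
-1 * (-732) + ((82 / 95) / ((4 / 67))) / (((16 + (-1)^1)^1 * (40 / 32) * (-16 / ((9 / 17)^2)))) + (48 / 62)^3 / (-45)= 119738406488121 / 163582381000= 731.98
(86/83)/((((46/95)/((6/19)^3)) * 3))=15480/689149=0.02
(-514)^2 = 264196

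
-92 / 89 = -1.03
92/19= 4.84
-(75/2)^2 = -1406.25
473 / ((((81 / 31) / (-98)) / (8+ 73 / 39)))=-553234990 / 3159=-175129.78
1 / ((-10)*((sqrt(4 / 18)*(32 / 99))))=-0.66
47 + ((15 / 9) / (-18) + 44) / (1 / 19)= 47587 / 54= 881.24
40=40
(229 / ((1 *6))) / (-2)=-229 / 12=-19.08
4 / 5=0.80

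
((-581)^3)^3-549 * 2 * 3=-7543713593546005279286915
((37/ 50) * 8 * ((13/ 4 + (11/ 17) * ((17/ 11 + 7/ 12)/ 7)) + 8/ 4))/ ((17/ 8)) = 2302288/ 151725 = 15.17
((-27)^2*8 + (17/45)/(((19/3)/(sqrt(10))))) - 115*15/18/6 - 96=17*sqrt(10)/285 + 205921/36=5720.22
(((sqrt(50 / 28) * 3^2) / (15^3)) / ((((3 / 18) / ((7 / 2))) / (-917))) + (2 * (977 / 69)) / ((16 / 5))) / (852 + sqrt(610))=-195321 * sqrt(14) / 9066175 - 4885 * sqrt(610) / 400362288 + 917 * sqrt(2135) / 18132350 + 346835 / 33363524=-0.07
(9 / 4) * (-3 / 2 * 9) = -243 / 8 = -30.38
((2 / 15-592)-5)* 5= -8953 / 3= -2984.33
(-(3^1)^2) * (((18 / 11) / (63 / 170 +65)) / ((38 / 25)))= -0.15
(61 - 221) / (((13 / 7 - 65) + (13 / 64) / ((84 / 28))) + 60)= 215040 / 4133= 52.03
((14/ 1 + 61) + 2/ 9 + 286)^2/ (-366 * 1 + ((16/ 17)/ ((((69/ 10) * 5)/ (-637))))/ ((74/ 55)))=-152901737467/ 444023802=-344.35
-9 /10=-0.90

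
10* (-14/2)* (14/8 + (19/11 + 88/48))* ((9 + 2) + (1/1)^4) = -49070/11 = -4460.91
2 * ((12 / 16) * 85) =255 / 2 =127.50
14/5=2.80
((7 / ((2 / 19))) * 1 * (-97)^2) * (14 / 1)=8759779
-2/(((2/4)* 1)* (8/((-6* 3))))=9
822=822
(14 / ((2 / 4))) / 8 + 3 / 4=17 / 4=4.25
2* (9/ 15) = 6/ 5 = 1.20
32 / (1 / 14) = 448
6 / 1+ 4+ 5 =15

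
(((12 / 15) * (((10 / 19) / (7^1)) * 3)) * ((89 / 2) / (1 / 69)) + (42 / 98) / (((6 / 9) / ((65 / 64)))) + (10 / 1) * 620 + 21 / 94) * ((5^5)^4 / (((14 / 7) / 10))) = 2577221788883209228515625 / 800128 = 3221011874204138873.42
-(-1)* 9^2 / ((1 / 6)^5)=629856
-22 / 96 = -11 / 48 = -0.23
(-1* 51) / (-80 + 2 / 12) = 306 / 479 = 0.64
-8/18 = -4/9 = -0.44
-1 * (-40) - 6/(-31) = 1246/31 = 40.19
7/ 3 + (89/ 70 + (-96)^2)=1936117/ 210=9219.60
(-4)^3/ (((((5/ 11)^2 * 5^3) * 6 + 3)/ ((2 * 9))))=-46464/ 6371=-7.29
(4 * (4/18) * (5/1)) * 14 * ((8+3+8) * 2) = 21280/9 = 2364.44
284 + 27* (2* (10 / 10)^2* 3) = 446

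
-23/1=-23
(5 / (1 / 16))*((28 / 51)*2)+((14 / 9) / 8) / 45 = 2419319 / 27540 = 87.85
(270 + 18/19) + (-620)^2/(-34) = -11034.93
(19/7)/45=19/315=0.06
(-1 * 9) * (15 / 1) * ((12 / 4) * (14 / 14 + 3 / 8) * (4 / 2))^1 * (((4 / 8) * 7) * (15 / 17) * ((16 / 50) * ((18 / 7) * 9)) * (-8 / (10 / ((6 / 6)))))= 1732104 / 85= 20377.69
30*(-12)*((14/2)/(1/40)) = -100800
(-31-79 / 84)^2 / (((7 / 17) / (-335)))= -40995394855 / 49392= -830000.71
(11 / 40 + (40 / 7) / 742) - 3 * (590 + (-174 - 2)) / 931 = -2075067 / 1973720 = -1.05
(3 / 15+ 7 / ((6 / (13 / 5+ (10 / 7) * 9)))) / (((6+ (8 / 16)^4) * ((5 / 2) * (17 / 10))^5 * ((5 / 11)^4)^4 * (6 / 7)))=720656448092642527105024 / 945690277862548828125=762.04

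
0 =0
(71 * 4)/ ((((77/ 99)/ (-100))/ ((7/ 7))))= -255600/ 7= -36514.29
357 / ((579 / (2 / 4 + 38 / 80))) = 4641 / 7720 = 0.60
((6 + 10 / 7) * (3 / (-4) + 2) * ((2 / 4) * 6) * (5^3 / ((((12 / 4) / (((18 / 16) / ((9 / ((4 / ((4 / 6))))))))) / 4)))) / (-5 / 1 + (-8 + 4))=-386.90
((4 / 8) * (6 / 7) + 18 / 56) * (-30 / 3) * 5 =-37.50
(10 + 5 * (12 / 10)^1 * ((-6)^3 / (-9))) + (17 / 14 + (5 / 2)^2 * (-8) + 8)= 1585 / 14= 113.21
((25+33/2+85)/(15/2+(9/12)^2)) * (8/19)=16192/2451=6.61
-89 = -89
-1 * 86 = -86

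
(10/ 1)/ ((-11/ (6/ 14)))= -30/ 77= -0.39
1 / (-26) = -1 / 26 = -0.04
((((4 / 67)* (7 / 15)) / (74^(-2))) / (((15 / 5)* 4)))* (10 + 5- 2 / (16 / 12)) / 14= 4107 / 335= 12.26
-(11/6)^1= -1.83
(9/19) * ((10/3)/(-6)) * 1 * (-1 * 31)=155/19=8.16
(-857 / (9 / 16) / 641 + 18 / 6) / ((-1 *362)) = -3595 / 2088378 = -0.00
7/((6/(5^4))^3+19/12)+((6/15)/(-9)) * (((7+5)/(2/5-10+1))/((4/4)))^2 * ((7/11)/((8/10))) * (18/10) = 57916991254380/13477999997759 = 4.30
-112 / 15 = -7.47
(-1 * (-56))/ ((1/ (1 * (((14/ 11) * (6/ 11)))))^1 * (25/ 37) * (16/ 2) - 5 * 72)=-21756/ 136835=-0.16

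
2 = 2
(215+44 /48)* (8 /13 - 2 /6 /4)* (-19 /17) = -4086007 /31824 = -128.39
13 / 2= 6.50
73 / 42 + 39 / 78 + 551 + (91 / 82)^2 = 78293333 / 141204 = 554.47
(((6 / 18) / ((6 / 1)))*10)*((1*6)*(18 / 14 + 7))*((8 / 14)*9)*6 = 41760 / 49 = 852.24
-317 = -317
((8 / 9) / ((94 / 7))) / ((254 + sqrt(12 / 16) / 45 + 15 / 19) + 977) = 0.00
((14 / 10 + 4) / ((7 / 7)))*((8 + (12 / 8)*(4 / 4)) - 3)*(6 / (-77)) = -1053 / 385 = -2.74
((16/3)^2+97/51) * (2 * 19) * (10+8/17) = 12074.30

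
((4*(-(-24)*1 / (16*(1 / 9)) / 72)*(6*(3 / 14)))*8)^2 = 2916 / 49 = 59.51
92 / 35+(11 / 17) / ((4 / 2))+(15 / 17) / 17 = 60771 / 20230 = 3.00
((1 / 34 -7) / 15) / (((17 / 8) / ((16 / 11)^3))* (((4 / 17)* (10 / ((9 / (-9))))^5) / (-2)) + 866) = -20224 / 391235195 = -0.00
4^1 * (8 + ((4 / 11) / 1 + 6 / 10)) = 1972 / 55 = 35.85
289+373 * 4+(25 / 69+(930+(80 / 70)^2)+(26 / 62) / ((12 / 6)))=2712.88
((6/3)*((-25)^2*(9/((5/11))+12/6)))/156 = 13625/78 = 174.68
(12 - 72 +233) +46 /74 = 6424 /37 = 173.62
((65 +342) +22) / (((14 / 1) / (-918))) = -196911 / 7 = -28130.14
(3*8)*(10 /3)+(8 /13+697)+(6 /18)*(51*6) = 11435 /13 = 879.62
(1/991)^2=1/982081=0.00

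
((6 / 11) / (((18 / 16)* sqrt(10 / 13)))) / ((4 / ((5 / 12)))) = sqrt(130) / 198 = 0.06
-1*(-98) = 98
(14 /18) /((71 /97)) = 679 /639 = 1.06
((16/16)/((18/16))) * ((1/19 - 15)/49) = -0.27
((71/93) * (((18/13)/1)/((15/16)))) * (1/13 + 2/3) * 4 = 263552/78585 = 3.35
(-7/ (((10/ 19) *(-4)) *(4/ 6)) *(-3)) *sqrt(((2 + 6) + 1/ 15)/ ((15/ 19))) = -4389 *sqrt(19)/ 400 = -47.83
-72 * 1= -72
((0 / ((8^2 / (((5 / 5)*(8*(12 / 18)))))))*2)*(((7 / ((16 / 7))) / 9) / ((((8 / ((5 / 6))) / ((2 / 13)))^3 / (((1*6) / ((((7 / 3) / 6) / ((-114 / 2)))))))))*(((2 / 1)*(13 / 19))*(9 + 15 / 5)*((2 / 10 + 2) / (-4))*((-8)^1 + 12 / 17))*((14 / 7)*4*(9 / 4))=0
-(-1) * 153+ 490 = 643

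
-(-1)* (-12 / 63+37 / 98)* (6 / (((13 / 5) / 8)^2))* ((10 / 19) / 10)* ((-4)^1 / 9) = -352000 / 1416051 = -0.25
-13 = -13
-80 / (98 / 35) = -200 / 7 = -28.57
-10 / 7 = -1.43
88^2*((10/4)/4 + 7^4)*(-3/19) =-55794552/19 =-2936555.37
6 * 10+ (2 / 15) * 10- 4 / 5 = 908 / 15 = 60.53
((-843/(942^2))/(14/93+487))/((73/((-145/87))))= 8711/195649859964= 0.00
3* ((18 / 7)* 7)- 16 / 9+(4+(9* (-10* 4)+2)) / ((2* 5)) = 757 / 45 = 16.82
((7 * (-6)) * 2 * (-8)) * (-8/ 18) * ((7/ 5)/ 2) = -3136/ 15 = -209.07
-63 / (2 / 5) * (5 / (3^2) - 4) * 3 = 3255 / 2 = 1627.50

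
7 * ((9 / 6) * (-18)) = -189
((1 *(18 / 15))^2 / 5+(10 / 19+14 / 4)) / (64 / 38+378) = 20493 / 1803500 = 0.01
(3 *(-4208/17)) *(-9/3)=37872/17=2227.76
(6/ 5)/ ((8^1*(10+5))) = 1/ 100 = 0.01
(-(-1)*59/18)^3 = 205379/5832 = 35.22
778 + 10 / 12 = 4673 / 6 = 778.83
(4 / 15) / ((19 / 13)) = 52 / 285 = 0.18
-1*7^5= -16807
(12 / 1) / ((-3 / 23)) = -92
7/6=1.17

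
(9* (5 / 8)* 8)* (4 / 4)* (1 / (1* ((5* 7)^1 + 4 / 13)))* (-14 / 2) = -8.92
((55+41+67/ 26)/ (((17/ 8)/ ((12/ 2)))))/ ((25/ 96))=5905152/ 5525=1068.81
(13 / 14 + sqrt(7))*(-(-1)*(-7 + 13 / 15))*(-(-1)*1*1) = -92*sqrt(7) / 15-598 / 105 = -21.92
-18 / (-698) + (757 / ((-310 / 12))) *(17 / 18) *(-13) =58390838 / 162285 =359.80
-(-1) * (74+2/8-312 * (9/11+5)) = -76605/44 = -1741.02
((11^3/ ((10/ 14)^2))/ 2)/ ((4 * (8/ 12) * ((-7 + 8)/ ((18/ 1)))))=8804.56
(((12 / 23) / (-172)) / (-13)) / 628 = 0.00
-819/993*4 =-1092/331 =-3.30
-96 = -96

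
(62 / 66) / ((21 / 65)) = 2015 / 693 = 2.91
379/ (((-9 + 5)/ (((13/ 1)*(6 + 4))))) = -24635/ 2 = -12317.50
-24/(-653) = 24/653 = 0.04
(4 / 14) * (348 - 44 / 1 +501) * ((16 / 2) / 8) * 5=1150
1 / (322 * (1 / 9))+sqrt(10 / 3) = 1.85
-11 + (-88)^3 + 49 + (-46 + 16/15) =-10222184/15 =-681478.93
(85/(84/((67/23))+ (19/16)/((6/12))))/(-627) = -45560/10489083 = -0.00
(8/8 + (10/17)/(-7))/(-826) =-109/98294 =-0.00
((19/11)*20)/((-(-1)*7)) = 380/77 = 4.94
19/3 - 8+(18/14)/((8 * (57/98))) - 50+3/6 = -11603/228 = -50.89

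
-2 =-2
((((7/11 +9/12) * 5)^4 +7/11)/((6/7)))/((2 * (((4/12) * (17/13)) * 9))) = 87522139523/254870528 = 343.40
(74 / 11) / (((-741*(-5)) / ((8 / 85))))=592 / 3464175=0.00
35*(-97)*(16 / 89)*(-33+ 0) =1792560 / 89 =20141.12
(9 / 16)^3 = 729 / 4096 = 0.18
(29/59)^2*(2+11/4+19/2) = 47937/13924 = 3.44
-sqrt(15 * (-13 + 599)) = -93.75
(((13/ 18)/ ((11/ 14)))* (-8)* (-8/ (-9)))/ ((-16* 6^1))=182/ 2673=0.07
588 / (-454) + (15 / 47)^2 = -598371 / 501443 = -1.19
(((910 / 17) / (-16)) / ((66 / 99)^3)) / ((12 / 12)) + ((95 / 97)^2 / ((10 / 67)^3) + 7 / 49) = 99369371921 / 358294720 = 277.34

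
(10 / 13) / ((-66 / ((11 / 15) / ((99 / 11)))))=-1 / 1053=-0.00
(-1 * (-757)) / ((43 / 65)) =1144.30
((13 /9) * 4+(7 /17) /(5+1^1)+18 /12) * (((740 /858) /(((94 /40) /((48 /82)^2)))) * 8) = 7.39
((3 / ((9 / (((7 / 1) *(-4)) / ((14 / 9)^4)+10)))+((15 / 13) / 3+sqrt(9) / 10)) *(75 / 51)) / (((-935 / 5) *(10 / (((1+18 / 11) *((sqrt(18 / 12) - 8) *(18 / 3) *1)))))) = 37612826 / 155926771 - 18806413 *sqrt(6) / 1247414168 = 0.20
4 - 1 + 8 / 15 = 53 / 15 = 3.53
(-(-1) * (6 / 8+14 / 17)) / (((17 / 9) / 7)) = 5.83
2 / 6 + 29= 88 / 3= 29.33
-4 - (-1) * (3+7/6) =1/6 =0.17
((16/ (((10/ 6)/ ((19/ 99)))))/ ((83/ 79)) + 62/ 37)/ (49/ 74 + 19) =3475364/ 19926225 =0.17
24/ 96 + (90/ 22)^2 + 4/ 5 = 43041/ 2420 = 17.79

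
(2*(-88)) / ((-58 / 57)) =5016 / 29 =172.97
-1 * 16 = -16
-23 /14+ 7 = 75 /14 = 5.36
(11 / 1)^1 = 11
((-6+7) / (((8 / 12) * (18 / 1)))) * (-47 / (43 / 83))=-3901 / 516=-7.56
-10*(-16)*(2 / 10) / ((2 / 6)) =96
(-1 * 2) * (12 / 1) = -24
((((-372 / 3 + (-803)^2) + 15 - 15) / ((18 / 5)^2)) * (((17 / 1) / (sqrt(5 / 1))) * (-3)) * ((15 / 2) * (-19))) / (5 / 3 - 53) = -1735277125 * sqrt(5) / 1232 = -3149511.05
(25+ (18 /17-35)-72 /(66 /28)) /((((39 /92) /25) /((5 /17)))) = -6532000 /9537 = -684.91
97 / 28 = 3.46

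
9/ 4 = 2.25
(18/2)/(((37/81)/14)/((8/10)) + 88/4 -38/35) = 204120/475261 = 0.43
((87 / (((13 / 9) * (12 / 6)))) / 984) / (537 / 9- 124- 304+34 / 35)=-27405 / 328950544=-0.00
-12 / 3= -4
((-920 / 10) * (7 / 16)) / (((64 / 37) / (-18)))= 53613 / 128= 418.85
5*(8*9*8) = 2880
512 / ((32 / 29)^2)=841 / 2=420.50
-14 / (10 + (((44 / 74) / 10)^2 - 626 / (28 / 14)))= 239575 / 5185027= 0.05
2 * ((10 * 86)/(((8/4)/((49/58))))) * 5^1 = 105350/29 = 3632.76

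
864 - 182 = 682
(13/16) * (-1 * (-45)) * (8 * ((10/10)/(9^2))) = 65/18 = 3.61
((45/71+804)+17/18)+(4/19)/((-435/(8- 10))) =2836355803/3520890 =805.58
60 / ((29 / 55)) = 3300 / 29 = 113.79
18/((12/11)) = 16.50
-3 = -3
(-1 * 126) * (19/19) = -126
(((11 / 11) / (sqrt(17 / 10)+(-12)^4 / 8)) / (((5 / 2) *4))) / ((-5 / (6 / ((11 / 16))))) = -248832 / 3695154265+48 *sqrt(170) / 18475771325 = -0.00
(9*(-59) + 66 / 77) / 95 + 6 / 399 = -3701 / 665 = -5.57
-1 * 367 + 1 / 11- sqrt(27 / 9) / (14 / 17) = -4036 / 11- 17 * sqrt(3) / 14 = -369.01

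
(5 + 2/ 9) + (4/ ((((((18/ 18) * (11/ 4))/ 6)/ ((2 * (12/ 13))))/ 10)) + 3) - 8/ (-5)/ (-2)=1084562/ 6435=168.54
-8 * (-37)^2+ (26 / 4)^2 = -10909.75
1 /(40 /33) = 33 /40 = 0.82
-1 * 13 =-13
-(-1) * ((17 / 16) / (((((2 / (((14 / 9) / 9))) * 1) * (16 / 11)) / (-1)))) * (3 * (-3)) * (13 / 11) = 1547 / 2304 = 0.67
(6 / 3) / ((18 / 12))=4 / 3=1.33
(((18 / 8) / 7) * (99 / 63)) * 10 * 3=1485 / 98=15.15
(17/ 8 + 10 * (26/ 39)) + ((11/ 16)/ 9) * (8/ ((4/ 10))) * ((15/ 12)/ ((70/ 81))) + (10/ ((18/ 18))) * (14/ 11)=175403/ 7392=23.73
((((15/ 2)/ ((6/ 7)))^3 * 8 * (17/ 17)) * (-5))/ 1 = -214375/ 8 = -26796.88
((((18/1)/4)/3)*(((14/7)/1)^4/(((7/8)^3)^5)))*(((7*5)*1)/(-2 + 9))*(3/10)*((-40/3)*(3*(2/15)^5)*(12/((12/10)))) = -4.50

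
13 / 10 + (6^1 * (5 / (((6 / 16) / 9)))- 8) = 7133 / 10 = 713.30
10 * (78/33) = 260/11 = 23.64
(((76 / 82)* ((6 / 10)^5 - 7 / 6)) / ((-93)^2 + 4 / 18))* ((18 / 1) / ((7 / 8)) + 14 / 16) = -4327203 / 1729175000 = -0.00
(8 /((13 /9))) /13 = 72 /169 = 0.43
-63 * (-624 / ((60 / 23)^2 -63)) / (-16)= 43.72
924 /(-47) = -19.66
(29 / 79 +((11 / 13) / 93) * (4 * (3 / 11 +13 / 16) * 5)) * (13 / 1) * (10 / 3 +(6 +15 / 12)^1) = 27392503 / 352656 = 77.67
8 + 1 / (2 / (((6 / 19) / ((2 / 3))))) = 313 / 38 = 8.24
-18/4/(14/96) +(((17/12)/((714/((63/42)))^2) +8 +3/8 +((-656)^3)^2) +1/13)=165696226724752930713205/2079168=79693524873773033.59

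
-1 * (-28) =28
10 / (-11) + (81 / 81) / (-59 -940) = -10001 / 10989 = -0.91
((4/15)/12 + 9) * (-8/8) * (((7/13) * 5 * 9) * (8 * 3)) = -68208/13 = -5246.77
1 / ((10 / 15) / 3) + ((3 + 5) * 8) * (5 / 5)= 137 / 2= 68.50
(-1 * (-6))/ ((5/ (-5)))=-6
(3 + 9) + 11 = 23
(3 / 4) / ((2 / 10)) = 15 / 4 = 3.75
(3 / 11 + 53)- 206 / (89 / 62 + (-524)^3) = 5227369189906 / 98124674989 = 53.27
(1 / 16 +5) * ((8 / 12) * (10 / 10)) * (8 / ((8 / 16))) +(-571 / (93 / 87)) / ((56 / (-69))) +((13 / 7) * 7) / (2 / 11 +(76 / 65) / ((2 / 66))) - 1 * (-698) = 33935495997 / 24059224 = 1410.50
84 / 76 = 21 / 19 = 1.11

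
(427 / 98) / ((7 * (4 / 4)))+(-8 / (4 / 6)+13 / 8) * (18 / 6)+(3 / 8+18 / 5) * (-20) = -43121 / 392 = -110.00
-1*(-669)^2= -447561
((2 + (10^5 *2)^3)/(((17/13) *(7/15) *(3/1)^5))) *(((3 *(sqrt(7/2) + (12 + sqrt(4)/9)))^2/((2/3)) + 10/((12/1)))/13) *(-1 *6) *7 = -467472500011799738.41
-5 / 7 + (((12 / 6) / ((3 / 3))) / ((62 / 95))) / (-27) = -4850 / 5859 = -0.83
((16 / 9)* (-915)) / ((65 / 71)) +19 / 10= -692219 / 390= -1774.92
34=34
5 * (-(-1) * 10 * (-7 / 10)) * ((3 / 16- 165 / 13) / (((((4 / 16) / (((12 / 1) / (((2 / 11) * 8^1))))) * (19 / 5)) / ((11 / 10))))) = 33045705 / 7904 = 4180.88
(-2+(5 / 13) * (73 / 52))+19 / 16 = -737 / 2704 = -0.27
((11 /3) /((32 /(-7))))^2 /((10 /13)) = 77077 /92160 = 0.84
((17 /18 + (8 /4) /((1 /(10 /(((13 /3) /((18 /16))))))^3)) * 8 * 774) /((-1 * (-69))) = 977861237 /303186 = 3225.28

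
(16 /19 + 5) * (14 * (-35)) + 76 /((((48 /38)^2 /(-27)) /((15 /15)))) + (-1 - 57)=-1278835 /304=-4206.69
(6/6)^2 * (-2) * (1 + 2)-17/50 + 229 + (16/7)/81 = 6313211/28350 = 222.69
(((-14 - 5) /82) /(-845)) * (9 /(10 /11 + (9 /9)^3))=627 /485030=0.00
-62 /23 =-2.70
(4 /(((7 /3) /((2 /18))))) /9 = 4 /189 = 0.02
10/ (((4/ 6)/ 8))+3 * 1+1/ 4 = 493/ 4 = 123.25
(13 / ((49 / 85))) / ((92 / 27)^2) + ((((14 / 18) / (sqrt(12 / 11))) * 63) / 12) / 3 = 49 * sqrt(33) / 216 + 805545 / 414736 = 3.25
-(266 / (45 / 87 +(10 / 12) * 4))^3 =-329661.51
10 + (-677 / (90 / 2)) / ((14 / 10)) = -47 / 63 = -0.75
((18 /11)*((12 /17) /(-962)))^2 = 11664 /8090462809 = 0.00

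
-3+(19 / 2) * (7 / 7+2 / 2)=16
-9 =-9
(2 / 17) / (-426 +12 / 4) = -2 / 7191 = -0.00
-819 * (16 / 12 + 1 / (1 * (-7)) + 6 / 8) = -6357 / 4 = -1589.25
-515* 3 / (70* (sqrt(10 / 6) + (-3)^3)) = 309* sqrt(15) / 30548 + 25029 / 30548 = 0.86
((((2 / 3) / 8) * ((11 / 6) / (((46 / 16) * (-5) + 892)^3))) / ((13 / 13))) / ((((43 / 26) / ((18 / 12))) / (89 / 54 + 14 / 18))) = 599456 / 1205453309319063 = 0.00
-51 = -51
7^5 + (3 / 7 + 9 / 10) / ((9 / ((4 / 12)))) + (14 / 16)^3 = 2710748941 / 161280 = 16807.72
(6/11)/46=3/253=0.01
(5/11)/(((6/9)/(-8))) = -60/11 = -5.45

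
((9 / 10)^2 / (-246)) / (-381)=9 / 1041400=0.00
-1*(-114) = 114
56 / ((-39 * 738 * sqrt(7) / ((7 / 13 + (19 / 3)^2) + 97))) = -64420 * sqrt(7) / 1683747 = -0.10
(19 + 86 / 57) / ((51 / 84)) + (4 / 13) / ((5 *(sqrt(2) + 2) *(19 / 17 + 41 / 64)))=4074277628 / 120490305 - 2176 *sqrt(2) / 124345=33.79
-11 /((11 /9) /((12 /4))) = -27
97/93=1.04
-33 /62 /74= -33 /4588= -0.01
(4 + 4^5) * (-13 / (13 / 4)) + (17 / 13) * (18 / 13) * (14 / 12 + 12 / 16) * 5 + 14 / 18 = -12453553 / 3042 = -4093.87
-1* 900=-900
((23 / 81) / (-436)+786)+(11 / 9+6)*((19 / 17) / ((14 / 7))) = 474315071 / 600372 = 790.04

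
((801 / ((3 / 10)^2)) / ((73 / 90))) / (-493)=-801000 / 35989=-22.26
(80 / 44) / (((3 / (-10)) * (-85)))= 40 / 561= 0.07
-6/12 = -1/2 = -0.50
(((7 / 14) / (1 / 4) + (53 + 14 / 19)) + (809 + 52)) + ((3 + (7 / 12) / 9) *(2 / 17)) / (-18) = 287808743 / 313956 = 916.72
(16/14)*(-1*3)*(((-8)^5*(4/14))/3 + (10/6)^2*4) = 1567264/147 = 10661.66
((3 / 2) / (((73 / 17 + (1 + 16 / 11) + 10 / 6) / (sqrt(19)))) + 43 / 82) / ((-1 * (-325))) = 43 / 26650 + 1683 * sqrt(19) / 3068650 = 0.00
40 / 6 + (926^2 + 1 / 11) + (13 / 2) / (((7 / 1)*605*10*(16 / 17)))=3486181899863 / 4065600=857482.76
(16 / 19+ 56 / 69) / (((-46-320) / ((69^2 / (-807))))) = 24932 / 935313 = 0.03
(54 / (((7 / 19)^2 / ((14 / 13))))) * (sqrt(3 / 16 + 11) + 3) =116964 / 91 + 9747 * sqrt(179) / 91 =2718.35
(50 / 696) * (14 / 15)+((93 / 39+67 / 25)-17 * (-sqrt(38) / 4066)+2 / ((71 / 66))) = 7.02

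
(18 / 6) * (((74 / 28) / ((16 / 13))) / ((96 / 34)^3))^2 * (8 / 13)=429576315493 / 25570087796736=0.02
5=5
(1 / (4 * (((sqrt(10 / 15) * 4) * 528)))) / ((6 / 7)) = 7 * sqrt(6) / 101376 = 0.00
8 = 8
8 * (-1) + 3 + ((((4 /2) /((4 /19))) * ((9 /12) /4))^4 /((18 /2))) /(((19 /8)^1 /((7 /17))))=-10709003 /2228224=-4.81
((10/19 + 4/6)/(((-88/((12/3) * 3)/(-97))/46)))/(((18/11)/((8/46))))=13192/171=77.15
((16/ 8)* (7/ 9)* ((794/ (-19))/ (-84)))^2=157609/ 263169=0.60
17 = 17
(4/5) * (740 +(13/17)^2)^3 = 39217315167785556/120687845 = 324948342.29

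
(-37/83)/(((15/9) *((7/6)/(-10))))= 2.29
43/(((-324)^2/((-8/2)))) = -43/26244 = -0.00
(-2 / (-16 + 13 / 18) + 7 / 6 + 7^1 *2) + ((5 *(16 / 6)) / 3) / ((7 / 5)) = 640061 / 34650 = 18.47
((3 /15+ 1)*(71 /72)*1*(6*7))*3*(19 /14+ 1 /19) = 15975 /76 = 210.20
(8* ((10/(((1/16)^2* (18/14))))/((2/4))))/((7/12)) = 54613.33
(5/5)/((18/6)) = 1/3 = 0.33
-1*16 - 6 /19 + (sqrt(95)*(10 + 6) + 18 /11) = -3068 /209 + 16*sqrt(95) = 141.27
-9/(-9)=1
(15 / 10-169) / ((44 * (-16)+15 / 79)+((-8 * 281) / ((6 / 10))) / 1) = 0.04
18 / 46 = 9 / 23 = 0.39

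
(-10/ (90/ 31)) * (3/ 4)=-2.58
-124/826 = -62/413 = -0.15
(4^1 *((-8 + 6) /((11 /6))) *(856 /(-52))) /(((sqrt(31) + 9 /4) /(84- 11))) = -26994816 /59345 + 11997696 *sqrt(31) /59345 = 670.75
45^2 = 2025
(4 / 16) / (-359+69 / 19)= -19 / 27008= -0.00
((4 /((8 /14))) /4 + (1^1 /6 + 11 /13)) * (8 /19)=862 /741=1.16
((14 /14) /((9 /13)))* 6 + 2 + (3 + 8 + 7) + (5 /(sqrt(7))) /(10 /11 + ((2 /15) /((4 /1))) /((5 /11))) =8250* sqrt(7) /11347 + 86 /3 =30.59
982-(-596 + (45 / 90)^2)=6311 / 4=1577.75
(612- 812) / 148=-50 / 37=-1.35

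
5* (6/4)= 15/2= 7.50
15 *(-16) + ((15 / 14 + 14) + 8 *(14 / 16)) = -3051 / 14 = -217.93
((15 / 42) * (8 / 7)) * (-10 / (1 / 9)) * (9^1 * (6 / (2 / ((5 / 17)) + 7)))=-162000 / 1127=-143.74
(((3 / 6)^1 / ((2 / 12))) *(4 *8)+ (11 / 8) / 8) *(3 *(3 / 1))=55395 / 64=865.55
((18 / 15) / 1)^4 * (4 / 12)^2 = 144 / 625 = 0.23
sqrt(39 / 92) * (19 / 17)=19 * sqrt(897) / 782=0.73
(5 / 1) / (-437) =-5 / 437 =-0.01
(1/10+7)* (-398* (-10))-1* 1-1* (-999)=29256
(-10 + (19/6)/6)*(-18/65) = 341/130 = 2.62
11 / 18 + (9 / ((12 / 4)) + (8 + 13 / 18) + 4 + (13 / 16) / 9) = 2365 / 144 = 16.42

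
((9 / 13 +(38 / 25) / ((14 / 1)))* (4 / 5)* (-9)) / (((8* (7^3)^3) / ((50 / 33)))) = -5466 / 201969803035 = -0.00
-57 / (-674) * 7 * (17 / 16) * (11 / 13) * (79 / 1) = 5894427 / 140192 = 42.05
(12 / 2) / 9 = 0.67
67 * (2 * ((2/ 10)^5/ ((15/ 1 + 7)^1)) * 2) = 134/ 34375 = 0.00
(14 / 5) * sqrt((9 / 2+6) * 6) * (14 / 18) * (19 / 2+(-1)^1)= 833 * sqrt(7) / 15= 146.93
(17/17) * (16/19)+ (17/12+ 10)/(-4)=-1835/912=-2.01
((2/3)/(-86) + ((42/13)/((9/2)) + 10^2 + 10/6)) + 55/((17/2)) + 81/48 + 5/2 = 51560215/456144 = 113.03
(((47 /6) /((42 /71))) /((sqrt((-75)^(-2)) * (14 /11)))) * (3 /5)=468.20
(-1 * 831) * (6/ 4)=-1246.50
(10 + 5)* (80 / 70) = 120 / 7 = 17.14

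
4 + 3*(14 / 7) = 10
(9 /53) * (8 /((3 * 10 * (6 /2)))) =4 /265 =0.02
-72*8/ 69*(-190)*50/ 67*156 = 284544000/ 1541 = 184648.93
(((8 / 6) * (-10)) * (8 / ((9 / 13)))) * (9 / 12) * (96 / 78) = -1280 / 9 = -142.22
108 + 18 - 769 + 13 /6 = -3845 /6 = -640.83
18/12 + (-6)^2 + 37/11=899/22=40.86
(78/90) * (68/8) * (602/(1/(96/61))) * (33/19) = 70246176/5795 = 12121.86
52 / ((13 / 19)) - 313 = -237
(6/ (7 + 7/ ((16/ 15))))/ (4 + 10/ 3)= 144/ 2387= 0.06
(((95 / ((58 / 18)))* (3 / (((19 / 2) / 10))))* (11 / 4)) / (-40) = -1485 / 232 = -6.40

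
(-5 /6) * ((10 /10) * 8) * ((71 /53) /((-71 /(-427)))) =-8540 /159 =-53.71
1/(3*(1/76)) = 76/3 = 25.33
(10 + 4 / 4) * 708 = 7788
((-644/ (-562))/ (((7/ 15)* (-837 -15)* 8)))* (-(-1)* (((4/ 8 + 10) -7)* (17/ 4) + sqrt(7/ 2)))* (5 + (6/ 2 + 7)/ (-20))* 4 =-123165/ 1276864 -1035* sqrt(14)/ 319216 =-0.11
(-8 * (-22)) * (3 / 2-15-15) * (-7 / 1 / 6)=5852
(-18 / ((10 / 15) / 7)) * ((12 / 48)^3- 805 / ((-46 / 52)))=-11007549 / 64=-171992.95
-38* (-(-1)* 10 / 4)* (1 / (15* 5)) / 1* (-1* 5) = 19 / 3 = 6.33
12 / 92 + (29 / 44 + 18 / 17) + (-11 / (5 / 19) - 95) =-11608541 / 86020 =-134.95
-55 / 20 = -2.75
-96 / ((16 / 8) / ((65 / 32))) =-195 / 2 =-97.50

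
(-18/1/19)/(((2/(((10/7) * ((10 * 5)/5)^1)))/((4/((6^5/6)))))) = -25/1197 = -0.02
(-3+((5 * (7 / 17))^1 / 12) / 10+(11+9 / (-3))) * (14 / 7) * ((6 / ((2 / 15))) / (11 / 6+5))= 92115 / 1394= 66.08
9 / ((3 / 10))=30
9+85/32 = 373/32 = 11.66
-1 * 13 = -13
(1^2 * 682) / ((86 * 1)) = 341 / 43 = 7.93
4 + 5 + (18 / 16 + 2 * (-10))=-79 / 8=-9.88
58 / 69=0.84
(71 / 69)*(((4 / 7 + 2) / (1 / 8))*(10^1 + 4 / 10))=220.14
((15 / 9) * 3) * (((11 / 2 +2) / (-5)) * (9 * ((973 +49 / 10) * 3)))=-792099 / 4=-198024.75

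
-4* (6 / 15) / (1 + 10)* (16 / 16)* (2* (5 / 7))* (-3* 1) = 48 / 77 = 0.62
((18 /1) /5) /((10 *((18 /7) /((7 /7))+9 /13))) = 91 /825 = 0.11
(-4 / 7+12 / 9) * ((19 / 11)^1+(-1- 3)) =-1.73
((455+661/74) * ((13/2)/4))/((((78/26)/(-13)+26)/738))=2140915491/99160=21590.52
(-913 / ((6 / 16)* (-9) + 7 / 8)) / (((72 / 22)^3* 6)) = 1215203 / 699840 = 1.74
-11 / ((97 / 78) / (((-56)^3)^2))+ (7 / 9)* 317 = -238154043143989 / 873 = -272799591230.23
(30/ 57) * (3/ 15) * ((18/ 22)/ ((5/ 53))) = 954/ 1045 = 0.91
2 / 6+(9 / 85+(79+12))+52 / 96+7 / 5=63499 / 680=93.38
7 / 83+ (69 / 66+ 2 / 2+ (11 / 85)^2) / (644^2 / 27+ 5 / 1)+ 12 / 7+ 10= 452049517054419 / 38313316106450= 11.80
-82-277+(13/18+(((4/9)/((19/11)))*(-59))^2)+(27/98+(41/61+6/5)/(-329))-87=-4406433115727/20539317015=-214.54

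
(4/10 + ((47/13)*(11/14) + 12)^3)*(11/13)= 1083900924051/391856920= 2766.06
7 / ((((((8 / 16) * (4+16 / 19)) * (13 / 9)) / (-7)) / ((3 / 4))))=-25137 / 2392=-10.51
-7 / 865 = -0.01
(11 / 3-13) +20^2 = 1172 / 3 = 390.67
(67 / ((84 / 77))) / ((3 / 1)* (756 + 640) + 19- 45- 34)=0.01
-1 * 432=-432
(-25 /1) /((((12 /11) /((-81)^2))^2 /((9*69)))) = -8984926840725 /16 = -561557927545.31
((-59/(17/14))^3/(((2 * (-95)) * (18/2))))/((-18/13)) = -1831569922/37805535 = -48.45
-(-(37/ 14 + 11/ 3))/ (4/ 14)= 22.08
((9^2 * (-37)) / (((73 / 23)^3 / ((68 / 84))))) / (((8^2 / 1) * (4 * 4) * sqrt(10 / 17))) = -206632161 * sqrt(170) / 27884738560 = -0.10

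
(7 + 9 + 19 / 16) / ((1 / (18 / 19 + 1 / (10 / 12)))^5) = 242897776704 / 309512375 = 784.78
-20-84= -104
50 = 50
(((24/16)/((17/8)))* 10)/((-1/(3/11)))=-360/187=-1.93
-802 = -802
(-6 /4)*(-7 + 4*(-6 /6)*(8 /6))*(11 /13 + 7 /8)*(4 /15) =6623 /780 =8.49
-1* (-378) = 378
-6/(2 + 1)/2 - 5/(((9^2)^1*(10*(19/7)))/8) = -1567/1539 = -1.02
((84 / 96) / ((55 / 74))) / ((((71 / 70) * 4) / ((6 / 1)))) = 5439 / 3124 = 1.74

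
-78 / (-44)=39 / 22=1.77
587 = 587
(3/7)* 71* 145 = 30885/7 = 4412.14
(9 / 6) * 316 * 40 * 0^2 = 0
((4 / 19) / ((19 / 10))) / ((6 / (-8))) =-160 / 1083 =-0.15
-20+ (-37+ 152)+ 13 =108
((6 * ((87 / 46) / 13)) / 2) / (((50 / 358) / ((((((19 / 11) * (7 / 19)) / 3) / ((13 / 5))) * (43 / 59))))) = 4687473 / 25226630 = 0.19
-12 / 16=-3 / 4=-0.75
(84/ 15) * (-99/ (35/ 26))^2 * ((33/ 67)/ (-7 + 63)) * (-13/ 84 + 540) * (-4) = -1652450030946/ 2872625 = -575240.43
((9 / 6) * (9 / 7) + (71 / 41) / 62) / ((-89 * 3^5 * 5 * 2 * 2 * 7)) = -17407 / 26938158660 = -0.00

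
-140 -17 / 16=-2257 / 16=-141.06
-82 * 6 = -492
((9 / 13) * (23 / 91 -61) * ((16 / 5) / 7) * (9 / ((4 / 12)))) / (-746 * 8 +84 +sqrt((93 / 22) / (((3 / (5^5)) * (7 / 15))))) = 537321600 * sqrt(14322) / 44139809350819 +2782208259072 / 31528435250585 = 0.09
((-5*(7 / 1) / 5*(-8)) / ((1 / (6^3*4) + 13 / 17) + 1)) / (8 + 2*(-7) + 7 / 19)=-15628032 / 2775259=-5.63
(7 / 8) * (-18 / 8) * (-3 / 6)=63 / 64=0.98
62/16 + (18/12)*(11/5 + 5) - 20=-5.32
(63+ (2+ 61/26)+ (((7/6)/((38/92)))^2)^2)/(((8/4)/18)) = 35952912017/30495114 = 1178.97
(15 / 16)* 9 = 135 / 16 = 8.44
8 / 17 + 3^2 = 161 / 17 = 9.47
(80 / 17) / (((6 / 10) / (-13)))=-5200 / 51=-101.96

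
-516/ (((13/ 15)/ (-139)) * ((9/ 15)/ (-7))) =-12551700/ 13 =-965515.38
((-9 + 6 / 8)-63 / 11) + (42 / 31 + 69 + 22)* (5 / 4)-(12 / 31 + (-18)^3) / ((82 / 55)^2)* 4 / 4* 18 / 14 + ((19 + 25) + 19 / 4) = 3523.33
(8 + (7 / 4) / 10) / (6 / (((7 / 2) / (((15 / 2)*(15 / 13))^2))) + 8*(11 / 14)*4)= 386841 / 7264760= 0.05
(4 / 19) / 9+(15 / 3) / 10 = 179 / 342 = 0.52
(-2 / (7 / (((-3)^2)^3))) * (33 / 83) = -48114 / 581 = -82.81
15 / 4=3.75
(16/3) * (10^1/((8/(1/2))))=10/3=3.33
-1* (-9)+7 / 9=88 / 9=9.78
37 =37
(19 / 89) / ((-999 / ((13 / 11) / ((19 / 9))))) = -13 / 108669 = -0.00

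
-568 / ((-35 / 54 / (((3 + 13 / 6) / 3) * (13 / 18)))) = 114452 / 105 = 1090.02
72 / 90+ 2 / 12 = 29 / 30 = 0.97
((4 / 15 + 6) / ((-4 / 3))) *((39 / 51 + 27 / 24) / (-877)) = 12079 / 1192720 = 0.01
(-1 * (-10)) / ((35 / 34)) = 68 / 7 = 9.71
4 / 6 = 0.67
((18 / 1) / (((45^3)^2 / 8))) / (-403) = -16 / 371824171875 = -0.00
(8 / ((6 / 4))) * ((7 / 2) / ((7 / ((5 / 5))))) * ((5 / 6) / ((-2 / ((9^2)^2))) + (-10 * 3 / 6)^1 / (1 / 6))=-7370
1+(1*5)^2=26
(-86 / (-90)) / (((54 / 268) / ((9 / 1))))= 5762 / 135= 42.68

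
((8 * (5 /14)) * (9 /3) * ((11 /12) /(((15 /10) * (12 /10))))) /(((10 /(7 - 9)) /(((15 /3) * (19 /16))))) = -5225 /1008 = -5.18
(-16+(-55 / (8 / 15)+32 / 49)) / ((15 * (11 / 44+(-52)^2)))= -46441 / 15900990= -0.00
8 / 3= 2.67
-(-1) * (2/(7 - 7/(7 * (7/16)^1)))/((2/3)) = 7/11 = 0.64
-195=-195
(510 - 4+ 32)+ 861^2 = 741859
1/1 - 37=-36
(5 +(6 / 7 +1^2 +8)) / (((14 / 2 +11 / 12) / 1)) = 1248 / 665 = 1.88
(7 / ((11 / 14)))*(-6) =-588 / 11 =-53.45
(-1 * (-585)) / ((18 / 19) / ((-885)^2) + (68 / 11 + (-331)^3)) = -818470125 / 50737711309781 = -0.00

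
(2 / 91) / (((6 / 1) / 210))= 10 / 13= 0.77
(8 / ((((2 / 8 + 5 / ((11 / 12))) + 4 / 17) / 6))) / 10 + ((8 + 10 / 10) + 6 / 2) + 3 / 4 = 401591 / 29620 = 13.56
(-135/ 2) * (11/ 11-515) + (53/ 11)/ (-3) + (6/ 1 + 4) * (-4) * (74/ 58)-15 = 33138383/ 957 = 34627.36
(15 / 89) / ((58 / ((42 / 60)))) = 21 / 10324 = 0.00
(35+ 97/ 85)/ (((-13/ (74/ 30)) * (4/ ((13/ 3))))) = -9472/ 1275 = -7.43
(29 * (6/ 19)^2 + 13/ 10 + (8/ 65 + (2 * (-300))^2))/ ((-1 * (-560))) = 3379000501/ 5256160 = 642.86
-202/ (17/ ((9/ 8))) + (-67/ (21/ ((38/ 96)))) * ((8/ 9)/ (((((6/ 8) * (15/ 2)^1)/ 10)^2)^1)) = -52827835/ 3123036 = -16.92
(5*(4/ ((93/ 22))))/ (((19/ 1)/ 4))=1760/ 1767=1.00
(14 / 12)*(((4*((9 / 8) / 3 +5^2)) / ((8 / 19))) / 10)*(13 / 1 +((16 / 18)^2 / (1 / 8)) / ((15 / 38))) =951741749 / 1166400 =815.97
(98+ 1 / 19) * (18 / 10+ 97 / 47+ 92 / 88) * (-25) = -236424015 / 19646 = -12034.21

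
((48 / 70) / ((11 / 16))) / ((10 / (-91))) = -2496 / 275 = -9.08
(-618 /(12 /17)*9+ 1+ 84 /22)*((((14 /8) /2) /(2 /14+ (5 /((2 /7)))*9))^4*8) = -998711419643 /16702519666483904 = -0.00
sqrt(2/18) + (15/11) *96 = 4331/33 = 131.24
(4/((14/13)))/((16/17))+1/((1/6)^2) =2237/56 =39.95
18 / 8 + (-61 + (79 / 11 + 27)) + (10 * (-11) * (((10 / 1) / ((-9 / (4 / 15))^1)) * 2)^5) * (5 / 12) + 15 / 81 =-39838869541 / 1894055724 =-21.03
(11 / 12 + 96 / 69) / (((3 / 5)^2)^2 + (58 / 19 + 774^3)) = 7564375 / 1519727021089764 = 0.00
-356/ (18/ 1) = -178/ 9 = -19.78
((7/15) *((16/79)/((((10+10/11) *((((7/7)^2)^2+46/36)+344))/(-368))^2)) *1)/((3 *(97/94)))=20382208/70347297875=0.00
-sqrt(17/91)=-0.43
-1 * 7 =-7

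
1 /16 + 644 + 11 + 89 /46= 241775 /368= 657.00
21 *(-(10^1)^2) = -2100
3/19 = 0.16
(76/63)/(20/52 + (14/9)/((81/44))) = 80028/81571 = 0.98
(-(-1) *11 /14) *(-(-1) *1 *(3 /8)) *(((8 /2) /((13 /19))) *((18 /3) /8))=1.29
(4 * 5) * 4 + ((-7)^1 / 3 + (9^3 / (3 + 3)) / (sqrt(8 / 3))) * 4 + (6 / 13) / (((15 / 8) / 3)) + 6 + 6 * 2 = 17434 / 195 + 243 * sqrt(6) / 2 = 387.02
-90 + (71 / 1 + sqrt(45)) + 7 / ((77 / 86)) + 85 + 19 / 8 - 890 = -71615 / 88 + 3 * sqrt(5) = -807.10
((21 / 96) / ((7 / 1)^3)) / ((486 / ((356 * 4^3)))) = 356 / 11907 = 0.03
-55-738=-793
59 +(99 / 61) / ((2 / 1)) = 7297 / 122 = 59.81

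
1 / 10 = 0.10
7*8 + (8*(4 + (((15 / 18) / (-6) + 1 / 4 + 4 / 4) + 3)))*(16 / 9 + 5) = 40160 / 81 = 495.80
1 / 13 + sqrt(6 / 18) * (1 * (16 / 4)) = 1 / 13 + 4 * sqrt(3) / 3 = 2.39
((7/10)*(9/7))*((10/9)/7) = 1/7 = 0.14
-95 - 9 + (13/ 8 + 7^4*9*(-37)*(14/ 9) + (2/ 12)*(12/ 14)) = -69653933/ 56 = -1243820.23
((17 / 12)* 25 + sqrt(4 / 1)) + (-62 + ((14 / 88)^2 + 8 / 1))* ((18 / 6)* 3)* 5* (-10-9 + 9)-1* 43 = 70517911 / 2904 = 24283.03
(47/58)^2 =2209/3364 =0.66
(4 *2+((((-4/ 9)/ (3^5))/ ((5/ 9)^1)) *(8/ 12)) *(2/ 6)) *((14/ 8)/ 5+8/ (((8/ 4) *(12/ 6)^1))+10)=5401396/ 54675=98.79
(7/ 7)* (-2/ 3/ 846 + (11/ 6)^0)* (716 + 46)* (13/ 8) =523367/ 423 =1237.27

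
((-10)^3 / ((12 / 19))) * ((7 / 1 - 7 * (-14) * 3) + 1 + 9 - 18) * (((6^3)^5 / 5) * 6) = -261751980913459200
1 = 1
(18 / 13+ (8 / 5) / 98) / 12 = 2231 / 19110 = 0.12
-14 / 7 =-2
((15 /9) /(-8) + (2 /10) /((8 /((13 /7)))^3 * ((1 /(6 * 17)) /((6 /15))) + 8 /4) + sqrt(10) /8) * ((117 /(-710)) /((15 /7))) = 382255601 /31496594000 - 273 * sqrt(10) /28400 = -0.02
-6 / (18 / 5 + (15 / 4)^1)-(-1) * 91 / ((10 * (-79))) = -36059 / 38710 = -0.93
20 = 20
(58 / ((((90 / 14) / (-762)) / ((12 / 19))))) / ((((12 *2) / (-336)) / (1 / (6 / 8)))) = 23099776 / 285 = 81051.85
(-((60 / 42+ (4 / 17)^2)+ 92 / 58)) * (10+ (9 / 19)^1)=-35843084 / 1114673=-32.16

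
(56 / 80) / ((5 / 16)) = 56 / 25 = 2.24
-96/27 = -32/9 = -3.56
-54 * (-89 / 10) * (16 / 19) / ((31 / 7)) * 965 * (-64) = -3324367872 / 589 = -5644088.07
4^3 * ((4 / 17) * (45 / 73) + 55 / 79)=53.84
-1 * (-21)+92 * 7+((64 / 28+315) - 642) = 2382 / 7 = 340.29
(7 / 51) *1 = 7 / 51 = 0.14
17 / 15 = 1.13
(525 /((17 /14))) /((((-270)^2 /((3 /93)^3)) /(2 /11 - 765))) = -412237 /2707465662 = -0.00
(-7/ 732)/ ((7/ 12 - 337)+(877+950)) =-7/ 1091107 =-0.00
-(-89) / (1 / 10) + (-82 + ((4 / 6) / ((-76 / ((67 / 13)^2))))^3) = 5778022511399399 / 7151129913096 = 807.99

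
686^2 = 470596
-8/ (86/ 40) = -160/ 43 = -3.72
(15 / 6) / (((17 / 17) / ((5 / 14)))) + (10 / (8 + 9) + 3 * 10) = 14985 / 476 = 31.48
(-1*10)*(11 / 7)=-15.71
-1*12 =-12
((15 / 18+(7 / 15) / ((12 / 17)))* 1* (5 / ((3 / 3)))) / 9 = 269 / 324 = 0.83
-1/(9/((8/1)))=-8/9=-0.89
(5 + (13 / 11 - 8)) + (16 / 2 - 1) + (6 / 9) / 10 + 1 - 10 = -619 / 165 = -3.75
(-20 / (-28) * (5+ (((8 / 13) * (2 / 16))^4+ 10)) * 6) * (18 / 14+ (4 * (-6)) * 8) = -17158060800 / 1399489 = -12260.23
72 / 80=9 / 10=0.90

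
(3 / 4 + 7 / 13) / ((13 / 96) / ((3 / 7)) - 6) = -4824 / 21281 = -0.23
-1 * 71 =-71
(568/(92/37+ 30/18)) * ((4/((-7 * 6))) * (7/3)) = -42032/1383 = -30.39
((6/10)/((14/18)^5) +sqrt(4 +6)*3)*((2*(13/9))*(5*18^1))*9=82904796/16807 +7020*sqrt(10)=27131.94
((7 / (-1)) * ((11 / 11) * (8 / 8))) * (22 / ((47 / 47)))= -154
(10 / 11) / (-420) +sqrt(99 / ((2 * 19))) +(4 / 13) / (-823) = -12547 / 4942938 +3 * sqrt(418) / 38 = 1.61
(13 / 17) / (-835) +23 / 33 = 326056 / 468435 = 0.70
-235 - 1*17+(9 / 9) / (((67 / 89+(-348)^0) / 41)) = -35663 / 156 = -228.61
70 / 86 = 0.81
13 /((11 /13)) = 169 /11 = 15.36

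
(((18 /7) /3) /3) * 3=6 /7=0.86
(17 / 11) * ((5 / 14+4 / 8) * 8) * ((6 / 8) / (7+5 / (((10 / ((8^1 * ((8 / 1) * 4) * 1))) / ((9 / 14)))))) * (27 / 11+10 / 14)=149328 / 529375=0.28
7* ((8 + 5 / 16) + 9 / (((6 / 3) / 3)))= 2443 / 16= 152.69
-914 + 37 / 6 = -5447 / 6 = -907.83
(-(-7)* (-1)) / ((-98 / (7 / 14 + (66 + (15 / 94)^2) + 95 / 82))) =24520289 / 5071864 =4.83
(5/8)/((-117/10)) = -25/468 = -0.05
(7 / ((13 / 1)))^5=16807 / 371293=0.05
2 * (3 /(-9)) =-2 /3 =-0.67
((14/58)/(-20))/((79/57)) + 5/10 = 22511/45820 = 0.49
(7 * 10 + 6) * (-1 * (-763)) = 57988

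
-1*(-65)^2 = -4225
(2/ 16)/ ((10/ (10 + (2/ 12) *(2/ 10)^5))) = 0.13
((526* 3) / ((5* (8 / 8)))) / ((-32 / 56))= -5523 / 10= -552.30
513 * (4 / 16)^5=513 / 1024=0.50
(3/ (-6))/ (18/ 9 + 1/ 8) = -4/ 17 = -0.24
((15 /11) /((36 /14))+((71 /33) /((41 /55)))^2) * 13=38337715 /332838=115.18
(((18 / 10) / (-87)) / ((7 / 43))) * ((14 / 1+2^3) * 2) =-5676 / 1015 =-5.59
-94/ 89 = -1.06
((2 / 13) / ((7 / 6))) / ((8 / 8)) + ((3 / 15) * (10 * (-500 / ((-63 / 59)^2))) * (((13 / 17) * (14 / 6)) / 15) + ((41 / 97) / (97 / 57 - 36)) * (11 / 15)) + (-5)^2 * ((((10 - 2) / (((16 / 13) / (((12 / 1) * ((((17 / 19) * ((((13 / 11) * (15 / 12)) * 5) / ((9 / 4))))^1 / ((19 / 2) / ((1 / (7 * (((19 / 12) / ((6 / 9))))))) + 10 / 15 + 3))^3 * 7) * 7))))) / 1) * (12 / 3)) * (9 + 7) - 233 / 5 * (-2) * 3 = 8121688708702429765234881442709 / 38289492808878941573597371575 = 212.1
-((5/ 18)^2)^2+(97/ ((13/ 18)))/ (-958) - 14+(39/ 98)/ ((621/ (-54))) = -10447013361205/ 736703617104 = -14.18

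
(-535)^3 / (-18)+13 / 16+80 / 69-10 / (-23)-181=28175397499 / 3312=8507064.46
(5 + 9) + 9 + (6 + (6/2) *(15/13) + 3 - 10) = 331/13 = 25.46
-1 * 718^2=-515524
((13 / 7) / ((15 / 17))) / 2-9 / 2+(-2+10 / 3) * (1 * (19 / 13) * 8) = 16574 / 1365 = 12.14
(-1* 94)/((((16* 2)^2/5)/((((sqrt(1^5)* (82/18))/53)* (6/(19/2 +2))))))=-9635/468096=-0.02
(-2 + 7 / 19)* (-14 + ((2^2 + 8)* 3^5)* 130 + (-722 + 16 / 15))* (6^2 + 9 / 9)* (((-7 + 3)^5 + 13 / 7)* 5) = 15524983089720 / 133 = 116729196163.31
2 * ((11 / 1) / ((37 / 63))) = 1386 / 37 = 37.46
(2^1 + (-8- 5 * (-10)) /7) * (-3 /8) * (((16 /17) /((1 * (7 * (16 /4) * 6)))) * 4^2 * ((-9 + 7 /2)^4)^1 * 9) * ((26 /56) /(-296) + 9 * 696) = -6840921907611 /493136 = -13872282.51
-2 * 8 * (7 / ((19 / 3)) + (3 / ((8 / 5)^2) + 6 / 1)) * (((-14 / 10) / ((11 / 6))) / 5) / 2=3843 / 380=10.11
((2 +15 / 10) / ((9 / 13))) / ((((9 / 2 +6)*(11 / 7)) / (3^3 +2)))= 2639 / 297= 8.89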